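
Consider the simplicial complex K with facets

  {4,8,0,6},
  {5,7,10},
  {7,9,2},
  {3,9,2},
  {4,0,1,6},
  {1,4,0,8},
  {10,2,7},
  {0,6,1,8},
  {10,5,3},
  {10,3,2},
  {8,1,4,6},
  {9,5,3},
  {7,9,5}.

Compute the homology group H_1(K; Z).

Take the total order 0 < 1 < 2 < 3 < 4 < 5 < 6 < 7 < 8 < 9 < 10 on the vertex set. Then K (dimension 3) consists of the simplices:

  0-simplices (11): [0], [1], [2], [3], [4], [5], [6], [7], [8], [9], [10]
  1-simplices (22): [0,1], [0,4], [0,6], [0,8], [1,4], [1,6], [1,8], [2,3], [2,7], [2,9], [2,10], [3,5], [3,9], [3,10], [4,6], [4,8], [5,7], [5,9], [5,10], [6,8], [7,9], [7,10]
  2-simplices (18): (18 of them)
  3-simplices (5): [0,1,4,6], [0,1,4,8], [0,1,6,8], [0,4,6,8], [1,4,6,8]

giving chain groups C_0 ≅ Z^11, C_1 ≅ Z^22, C_2 ≅ Z^18, C_3 ≅ Z^5.

∂_1: C_1 → C_0 maps an edge to its endpoints' difference, ∂[p,q] = q − p.
The 11×22 boundary matrix has rank 9 and Smith normal form diag(1,1,1,1,1,1,1,1,1).

The boundary map ∂_2: C_2 → C_1 maps a triangle to the signed sum of its edges. For instance
  ∂[5,7,9] = [7,9] − [5,9] + [5,7],
  ∂[4,6,8] = [6,8] − [4,8] + [4,6].
The 22×18 boundary matrix has rank 13 and Smith normal form diag(1,1,1,1,1,1,1,1,1,1,1,1,1).

∂_3: C_3 → C_2 sends each 3-simplex σ to the alternating sum Σ_i (−1)^i (σ with its i-th vertex removed). For instance
  ∂[0,1,6,8] = [1,6,8] − [0,6,8] + [0,1,8] − [0,1,6],
  ∂[1,4,6,8] = [4,6,8] − [1,6,8] + [1,4,8] − [1,4,6].
The 18×5 boundary matrix has rank 4 and Smith normal form diag(1,1,1,1).

From H_k ≅ ker(∂_k) / im(∂_{k+1}) we obtain:

  H_1: rank ker ∂_1 − rank ∂_2 = (22 − 9) − 13 = 0, and the invariant factors of ∂_2 are all 1, so H_1 ≅ 0.

(K is a triangulation of the disjoint union of the 2-sphere S^2 and the 3-sphere S^3.)

H_1 ≅ 0.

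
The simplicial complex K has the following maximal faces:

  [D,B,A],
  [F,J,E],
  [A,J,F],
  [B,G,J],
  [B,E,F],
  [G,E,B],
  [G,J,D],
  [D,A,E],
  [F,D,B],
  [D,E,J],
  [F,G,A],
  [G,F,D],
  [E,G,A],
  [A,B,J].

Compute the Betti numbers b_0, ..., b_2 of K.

b_0 = 1, b_1 = 2, b_2 = 1.

Order the vertices as A < B < D < E < F < G < J. Listing each simplex with vertices in this order, K has dimension 2 with simplices:

  0-simplices (7): A, B, D, E, F, G, J
  1-simplices (21): AB, AD, AE, AF, AG, AJ, BD, BE, BF, BG, BJ, DE, DF, DG, DJ, EF, EG, EJ, FG, FJ, GJ
  2-simplices (14): ABD, ABJ, ADE, AEG, AFG, AFJ, BDF, BEF, BEG, BGJ, DEJ, DFG, DGJ, EFJ

Hence C_0 ≅ Z^7, C_1 ≅ Z^21, C_2 ≅ Z^14.

The boundary map ∂_1: C_1 → C_0 maps an edge to its endpoints' difference, ∂[p,q] = q − p.
As a 7×21 matrix over Z this has rank 6, with invariant factors (1,1,1,1,1,1).

∂_2: C_2 → C_1 sends each 2-simplex [p,q,r] to [q,r] − [p,r] + [p,q]. For instance
  ∂AEG = EG − AG + AE,
  ∂ABJ = BJ − AJ + AB.
The 21×14 boundary matrix has rank 13 and Smith normal form diag(1,1,1,1,1,1,1,1,1,1,1,1,1).

Reading off H_k = ker ∂_k / im ∂_{k+1}:

  H_0: rank C_0 − rank ∂_1 = 7 − 6 = 1, and the invariant factors of ∂_1 are all 1, so H_0 ≅ Z.
  H_1: rank ker ∂_1 − rank ∂_2 = (21 − 6) − 13 = 2, and the invariant factors of ∂_2 are all 1, so H_1 ≅ Z^2.
  H_2: rank ker ∂_2 − rank ∂_3 = (14 − 13) − 0 = 1, and there is no ∂_3, so H_2 ≅ Z.

Hence the Betti numbers are b_0 = 1, b_1 = 2, b_2 = 1.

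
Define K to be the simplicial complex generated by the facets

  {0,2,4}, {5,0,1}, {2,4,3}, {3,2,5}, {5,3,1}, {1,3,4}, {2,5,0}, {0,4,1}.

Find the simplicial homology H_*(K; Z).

H_0 ≅ Z,  H_1 = 0,  H_2 ≅ Z.

Take the total order 0 < 1 < 2 < 3 < 4 < 5 on the vertex set. Then K (dimension 2) consists of the simplices:

  0-simplices (6): [0], [1], [2], [3], [4], [5]
  1-simplices (12): [0,1], [0,2], [0,4], [0,5], [1,3], [1,4], [1,5], [2,3], [2,4], [2,5], [3,4], [3,5]
  2-simplices (8): [0,1,4], [0,1,5], [0,2,4], [0,2,5], [1,3,4], [1,3,5], [2,3,4], [2,3,5]

so the chain groups are C_0 ≅ Z^6, C_1 ≅ Z^12, C_2 ≅ Z^8.

The boundary map ∂_1: C_1 → C_0 is given by ∂[p,q] = [q] − [p].
The resulting 6×12 matrix has rank 5, and its Smith normal form has invariant factors (1,1,1,1,1).

Boundary ∂_2: C_2 → C_1 acts by ∂[p,q,r] = [q,r] − [p,r] + [p,q]. For instance
  ∂[1,3,4] = [3,4] − [1,4] + [1,3],
  ∂[0,2,5] = [2,5] − [0,5] + [0,2].
This gives a 12×8 integer matrix of rank 7; reducing to Smith normal form yields diagonal entries (1,1,1,1,1,1,1).

Computing H_k = (kernel of ∂_k) / (image of ∂_{k+1}):

  H_0: rank C_0 − rank ∂_1 = 6 − 5 = 1, and the invariant factors of ∂_1 are all 1, so H_0 = Z.
  H_1: rank ker ∂_1 − rank ∂_2 = (12 − 5) − 7 = 0, and the invariant factors of ∂_2 are all 1, so H_1 = 0.
  H_2: rank ker ∂_2 − rank ∂_3 = (8 − 7) − 0 = 1, and there is no ∂_3, so H_2 = Z.

(K is a triangulation of the 2-sphere S^2.)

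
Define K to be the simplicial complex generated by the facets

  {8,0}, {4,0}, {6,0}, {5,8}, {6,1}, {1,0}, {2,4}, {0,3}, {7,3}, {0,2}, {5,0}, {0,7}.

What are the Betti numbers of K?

Order the vertices as 0 < 1 < 2 < 3 < 4 < 5 < 6 < 7 < 8. Listing each simplex with vertices in this order, K has dimension 1 with simplices:

  0-simplices (9): [0], [1], [2], [3], [4], [5], [6], [7], [8]
  1-simplices (12): [0,1], [0,2], [0,3], [0,4], [0,5], [0,6], [0,7], [0,8], [1,6], [2,4], [3,7], [5,8]

so the chain groups are C_0 ≅ Z^9, C_1 ≅ Z^12.

Boundary ∂_1: C_1 → C_0 is given by ∂[p,q] = [q] − [p].
The 9×12 boundary matrix has rank 8 and Smith normal form diag(1,1,1,1,1,1,1,1).

From H_k ≅ ker(∂_k) / im(∂_{k+1}) we obtain:

  H_0: rank C_0 − rank ∂_1 = 9 − 8 = 1, and the invariant factors of ∂_1 are all 1, so H_0 = Z.
  H_1: rank ker ∂_1 − rank ∂_2 = (12 − 8) − 0 = 4, and there is no ∂_2, so H_1 = Z^4.

As a check, the Euler characteristic is 9 − 12 = -3, which agrees with 1 − 4 = -3.
(K is a triangulation of a wedge of 4 circles.)

Hence the Betti numbers are b_0 = 1, b_1 = 4.

b_0 = 1, b_1 = 4.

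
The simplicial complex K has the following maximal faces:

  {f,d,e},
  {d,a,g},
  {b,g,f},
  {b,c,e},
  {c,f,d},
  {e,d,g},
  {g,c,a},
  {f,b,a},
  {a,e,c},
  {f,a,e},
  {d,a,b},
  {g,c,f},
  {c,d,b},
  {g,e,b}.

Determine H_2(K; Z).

H_2 ≅ Z.

K has 7 vertices, 21 edges, 14 triangles.
rank ∂_2 = 13, rank ∂_3 = 0 ⇒ b_2 = 14 − 13 − 0 = 1. So H_2 = Z.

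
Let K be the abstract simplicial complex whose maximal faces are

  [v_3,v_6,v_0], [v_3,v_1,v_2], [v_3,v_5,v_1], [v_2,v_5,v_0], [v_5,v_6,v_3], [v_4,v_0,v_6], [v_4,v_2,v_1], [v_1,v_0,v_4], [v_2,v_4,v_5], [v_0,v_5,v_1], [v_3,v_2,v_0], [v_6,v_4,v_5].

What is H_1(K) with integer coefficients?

Take the total order v_0 < v_1 < v_2 < v_3 < v_4 < v_5 < v_6 on the vertex set. Then K (dimension 2) consists of the simplices:

  0-simplices (7): [v_0], [v_1], [v_2], [v_3], [v_4], [v_5], [v_6]
  1-simplices (18): (18 of them)
  2-simplices (12): (12 of them)

giving chain groups C_0 ≅ Z^7, C_1 ≅ Z^18, C_2 ≅ Z^12.

Boundary ∂_1: C_1 → C_0 maps an edge to its endpoints' difference, ∂[p,q] = q − p.
The 7×18 boundary matrix has rank 6 and Smith normal form diag(1,1,1,1,1,1).

The boundary map ∂_2: C_2 → C_1 acts by ∂[p,q,r] = [q,r] − [p,r] + [p,q]. For instance
  ∂[v_1,v_3,v_5] = [v_3,v_5] − [v_1,v_5] + [v_1,v_3],
  ∂[v_1,v_2,v_3] = [v_2,v_3] − [v_1,v_3] + [v_1,v_2].
As a 18×12 matrix over Z this has rank 12, with invariant factors (1,1,1,1,1,1,1,1,1,1,1,2).

Now H_k = ker ∂_k / im ∂_{k+1}, so:

  H_1: rank ker ∂_1 − rank ∂_2 = (18 − 6) − 12 = 0, and ∂_2 has invariant factor 2 > 1, so H_1 = Z/2Z.

(K is a triangulation of the real projective plane RP^2.)

H_1 ≅ Z/2Z.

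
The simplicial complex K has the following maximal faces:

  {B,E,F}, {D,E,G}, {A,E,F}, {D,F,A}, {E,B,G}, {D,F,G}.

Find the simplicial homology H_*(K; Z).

Order the vertices as A < B < D < E < F < G. Listing each simplex with vertices in this order, K has dimension 2 with simplices:

  0-simplices (6): A, B, D, E, F, G
  1-simplices (12): AD, AE, AF, BE, BF, BG, DE, DF, DG, EF, EG, FG
  2-simplices (6): ADF, AEF, BEF, BEG, DEG, DFG

Hence C_0 ≅ Z^6, C_1 ≅ Z^12, C_2 ≅ Z^6.

∂_1: C_1 → C_0 sends each edge [p,q] (with p < q) to q − p. For instance
  ∂BF = F − B.
As a 6×12 matrix over Z this has rank 5, with invariant factors (1,1,1,1,1).

Boundary ∂_2: C_2 → C_1 acts by ∂[p,q,r] = [q,r] − [p,r] + [p,q]. For instance
  ∂BEF = EF − BF + BE,
  ∂DEG = EG − DG + DE.
The 12×6 boundary matrix has rank 6 and Smith normal form diag(1,1,1,1,1,1).

Computing H_k = (kernel of ∂_k) / (image of ∂_{k+1}):

  H_0: rank C_0 − rank ∂_1 = 6 − 5 = 1, and the invariant factors of ∂_1 are all 1, so H_0 = Z.
  H_1: rank ker ∂_1 − rank ∂_2 = (12 − 5) − 6 = 1, and the invariant factors of ∂_2 are all 1, so H_1 = Z.
  H_2: rank ker ∂_2 − rank ∂_3 = (6 − 6) − 0 = 0, and there is no ∂_3, so H_2 = 0.

As a check, the Euler characteristic is 6 − 12 + 6 = 0, which agrees with 1 − 1 + 0 = 0.

H_0 ≅ Z,  H_1 ≅ Z,  H_2 = 0.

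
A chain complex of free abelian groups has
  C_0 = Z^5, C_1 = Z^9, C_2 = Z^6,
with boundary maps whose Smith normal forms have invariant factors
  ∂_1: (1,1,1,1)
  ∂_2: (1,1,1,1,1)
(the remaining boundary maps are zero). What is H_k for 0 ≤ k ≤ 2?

H_0 ≅ Z,  H_1 = 0,  H_2 ≅ Z.

H_0: b_0 = 5 − 0 − 4 = 1; torsion from ∂_1 factors > 1: none. So H_0 ≅ Z.
H_1: b_1 = 9 − 4 − 5 = 0; torsion from ∂_2 factors > 1: none. So H_1 ≅ 0.
H_2: b_2 = 6 − 5 − 0 = 1; torsion from ∂_3 factors > 1: none. So H_2 ≅ Z.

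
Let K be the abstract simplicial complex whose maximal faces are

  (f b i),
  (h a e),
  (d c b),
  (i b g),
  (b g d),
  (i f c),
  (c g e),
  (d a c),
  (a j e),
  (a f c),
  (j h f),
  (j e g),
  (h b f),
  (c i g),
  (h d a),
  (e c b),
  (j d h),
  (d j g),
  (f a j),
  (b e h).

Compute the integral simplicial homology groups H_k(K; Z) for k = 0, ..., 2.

K has 10 vertices, 30 edges, 20 triangles.
rank ∂_0 = 0, rank ∂_1 = 9 ⇒ b_0 = 10 − 0 − 9 = 1; all invariant factors of ∂_1 are 1 so no torsion. So H_0 ≅ Z.
rank ∂_1 = 9, rank ∂_2 = 20 ⇒ b_1 = 30 − 9 − 20 = 1; ∂_2 has invariant factor(s) [2] giving torsion. So H_1 ≅ Z ⊕ Z/2Z.
rank ∂_2 = 20, rank ∂_3 = 0 ⇒ b_2 = 20 − 20 − 0 = 0. So H_2 ≅ 0.

H_0 = Z,  H_1 = Z ⊕ Z/2Z,  H_2 = 0.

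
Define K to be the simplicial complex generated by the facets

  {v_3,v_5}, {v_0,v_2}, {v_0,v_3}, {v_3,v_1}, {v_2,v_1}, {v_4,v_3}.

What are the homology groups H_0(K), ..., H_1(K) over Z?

H_0 ≅ Z,  H_1 ≅ Z.

Take the total order v_0 < v_1 < v_2 < v_3 < v_4 < v_5 on the vertex set. Then K (dimension 1) consists of the simplices:

  0-simplices (6): [v_0], [v_1], [v_2], [v_3], [v_4], [v_5]
  1-simplices (6): [v_0,v_2], [v_0,v_3], [v_1,v_2], [v_1,v_3], [v_3,v_4], [v_3,v_5]

Hence C_0 ≅ Z^6, C_1 ≅ Z^6.

∂_1: C_1 → C_0 is given by ∂[p,q] = [q] − [p]. For instance
  ∂[v_1,v_2] = [v_2] − [v_1].
The resulting 6×6 matrix has rank 5, and its Smith normal form has invariant factors (1,1,1,1,1).

Computing H_k = (kernel of ∂_k) / (image of ∂_{k+1}):

  H_0: rank C_0 − rank ∂_1 = 6 − 5 = 1, and the invariant factors of ∂_1 are all 1, so H_0 = Z.
  H_1: rank ker ∂_1 − rank ∂_2 = (6 − 5) − 0 = 1, and there is no ∂_2, so H_1 = Z.

As a check, the Euler characteristic is 6 − 6 = 0, which agrees with 1 − 1 = 0.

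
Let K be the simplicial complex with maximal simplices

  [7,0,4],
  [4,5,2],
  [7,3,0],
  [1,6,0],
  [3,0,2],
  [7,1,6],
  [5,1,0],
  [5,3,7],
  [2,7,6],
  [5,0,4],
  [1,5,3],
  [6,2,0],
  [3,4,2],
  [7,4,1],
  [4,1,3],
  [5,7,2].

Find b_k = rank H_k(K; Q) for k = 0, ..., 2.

We work with the vertex ordering 0 < 1 < 2 < 3 < 4 < 5 < 6 < 7. The simplices of K, each written with vertices in increasing order, are:

  0-simplices (8): [0], [1], [2], [3], [4], [5], [6], [7]
  1-simplices (24): (24 of them)
  2-simplices (16): [0,1,5], [0,1,6], [0,2,3], [0,2,6], [0,3,7], [0,4,5], [0,4,7], [1,3,4], [1,3,5], [1,4,7], [1,6,7], [2,3,4], [2,4,5], [2,5,7], [2,6,7], [3,5,7]

so the chain groups are C_0 ≅ Z^8, C_1 ≅ Z^24, C_2 ≅ Z^16.

The boundary map ∂_1: C_1 → C_0 sends each edge [p,q] (with p < q) to q − p. For instance
  ∂[0,4] = [4] − [0].
The 8×24 boundary matrix has rank 7 and Smith normal form diag(1,1,1,1,1,1,1).

∂_2: C_2 → C_1 acts by ∂[p,q,r] = [q,r] − [p,r] + [p,q]. For instance
  ∂[0,1,6] = [1,6] − [0,6] + [0,1],
  ∂[1,3,5] = [3,5] − [1,5] + [1,3].
This gives a 24×16 integer matrix of rank 15; reducing to Smith normal form yields diagonal entries (1,1,1,1,1,1,1,1,1,1,1,1,1,1,1).

Now H_k = ker ∂_k / im ∂_{k+1}, so:

  H_0: rank C_0 − rank ∂_1 = 8 − 7 = 1, and the invariant factors of ∂_1 are all 1, so H_0 = Z.
  H_1: rank ker ∂_1 − rank ∂_2 = (24 − 7) − 15 = 2, and the invariant factors of ∂_2 are all 1, so H_1 = Z^2.
  H_2: rank ker ∂_2 − rank ∂_3 = (16 − 15) − 0 = 1, and there is no ∂_3, so H_2 = Z.

As a check, the Euler characteristic is 8 − 24 + 16 = 0, which agrees with 1 − 2 + 1 = 0.

Hence the Betti numbers are b_0 = 1, b_1 = 2, b_2 = 1.

b_0 = 1, b_1 = 2, b_2 = 1.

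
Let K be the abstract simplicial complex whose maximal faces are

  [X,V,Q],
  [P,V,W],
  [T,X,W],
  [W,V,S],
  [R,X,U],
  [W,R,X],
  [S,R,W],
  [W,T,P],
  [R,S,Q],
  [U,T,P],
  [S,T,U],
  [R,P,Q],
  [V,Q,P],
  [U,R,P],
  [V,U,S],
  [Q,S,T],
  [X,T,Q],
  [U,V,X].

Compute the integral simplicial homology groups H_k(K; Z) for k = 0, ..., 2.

We work with the vertex ordering P < Q < R < S < T < U < V < W < X. The simplices of K, each written with vertices in increasing order, are:

  0-simplices (9): P, Q, R, S, T, U, V, W, X
  1-simplices (27): PQ, PR, PT, PU, PV, PW, QR, QS, QT, QV, QX, RS, RU, RW, RX, ST, SU, SV, SW, TU, TW, TX, UV, UX, VW, VX, WX
  2-simplices (18): PQR, PQV, PRU, PTU, PTW, PVW, QRS, QST, QTX, QVX, RSW, RUX, RWX, STU, SUV, SVW, TWX, UVX

giving chain groups C_0 ≅ Z^9, C_1 ≅ Z^27, C_2 ≅ Z^18.

The boundary map ∂_1: C_1 → C_0 maps an edge to its endpoints' difference, ∂[p,q] = q − p.
The resulting 9×27 matrix has rank 8, and its Smith normal form has invariant factors (1,1,1,1,1,1,1,1).

The boundary map ∂_2: C_2 → C_1 maps a triangle to the signed sum of its edges. For instance
  ∂RSW = SW − RW + RS,
  ∂QST = ST − QT + QS.
This gives a 27×18 integer matrix of rank 17; reducing to Smith normal form yields diagonal entries (1,1,1,1,1,1,1,1,1,1,1,1,1,1,1,1,1).

Now H_k = ker ∂_k / im ∂_{k+1}, so:

  H_0: rank C_0 − rank ∂_1 = 9 − 8 = 1, and the invariant factors of ∂_1 are all 1, so H_0 = Z.
  H_1: rank ker ∂_1 − rank ∂_2 = (27 − 8) − 17 = 2, and the invariant factors of ∂_2 are all 1, so H_1 = Z^2.
  H_2: rank ker ∂_2 − rank ∂_3 = (18 − 17) − 0 = 1, and there is no ∂_3, so H_2 = Z.

H_0 = Z,  H_1 = Z^2,  H_2 = Z.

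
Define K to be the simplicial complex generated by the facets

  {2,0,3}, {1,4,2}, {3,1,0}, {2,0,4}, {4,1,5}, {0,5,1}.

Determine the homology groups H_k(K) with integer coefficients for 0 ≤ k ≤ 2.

H_0 = Z,  H_1 = Z,  H_2 = 0.

Take the total order 0 < 1 < 2 < 3 < 4 < 5 on the vertex set. Then K (dimension 2) consists of the simplices:

  0-simplices (6): [0], [1], [2], [3], [4], [5]
  1-simplices (12): [0,1], [0,2], [0,3], [0,4], [0,5], [1,2], [1,3], [1,4], [1,5], [2,3], [2,4], [4,5]
  2-simplices (6): [0,1,3], [0,1,5], [0,2,3], [0,2,4], [1,2,4], [1,4,5]

so the chain groups are C_0 ≅ Z^6, C_1 ≅ Z^12, C_2 ≅ Z^6.

∂_1: C_1 → C_0 is given by ∂[p,q] = [q] − [p]. For instance
  ∂[0,3] = [3] − [0].
This gives a 6×12 integer matrix of rank 5; reducing to Smith normal form yields diagonal entries (1,1,1,1,1).

Boundary ∂_2: C_2 → C_1 maps a triangle to the signed sum of its edges. For instance
  ∂[0,2,3] = [2,3] − [0,3] + [0,2],
  ∂[0,1,3] = [1,3] − [0,3] + [0,1].
This gives a 12×6 integer matrix of rank 6; reducing to Smith normal form yields diagonal entries (1,1,1,1,1,1).

Computing H_k = (kernel of ∂_k) / (image of ∂_{k+1}):

  H_0: rank C_0 − rank ∂_1 = 6 − 5 = 1, and the invariant factors of ∂_1 are all 1, so H_0 = Z.
  H_1: rank ker ∂_1 − rank ∂_2 = (12 − 5) − 6 = 1, and the invariant factors of ∂_2 are all 1, so H_1 = Z.
  H_2: rank ker ∂_2 − rank ∂_3 = (6 − 6) − 0 = 0, and there is no ∂_3, so H_2 = 0.

(K is a triangulation of the cylinder S^1 x I.)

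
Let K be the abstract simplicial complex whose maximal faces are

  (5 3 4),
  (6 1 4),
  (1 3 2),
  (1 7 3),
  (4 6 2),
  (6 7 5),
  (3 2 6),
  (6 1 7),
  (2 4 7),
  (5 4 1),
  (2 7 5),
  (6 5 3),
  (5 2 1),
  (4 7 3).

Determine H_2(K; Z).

Fix the vertex order 1 < 2 < 3 < 4 < 5 < 6 < 7 and write every simplex with vertices in increasing order. Then dim K = 2 and the simplices of K are:

  0-simplices (7): [1], [2], [3], [4], [5], [6], [7]
  1-simplices (21): [1,2], [1,3], [1,4], [1,5], [1,6], [1,7], [2,3], [2,4], [2,5], [2,6], [2,7], [3,4], [3,5], [3,6], [3,7], [4,5], [4,6], [4,7], [5,6], [5,7], [6,7]
  2-simplices (14): [1,2,3], [1,2,5], [1,3,7], [1,4,5], [1,4,6], [1,6,7], [2,3,6], [2,4,6], [2,4,7], [2,5,7], [3,4,5], [3,4,7], [3,5,6], [5,6,7]

giving chain groups C_0 ≅ Z^7, C_1 ≅ Z^21, C_2 ≅ Z^14.

Boundary ∂_1: C_1 → C_0 is given by ∂[p,q] = [q] − [p]. For instance
  ∂[1,6] = [6] − [1].
This gives a 7×21 integer matrix of rank 6; reducing to Smith normal form yields diagonal entries (1,1,1,1,1,1).

The boundary map ∂_2: C_2 → C_1 acts by ∂[p,q,r] = [q,r] − [p,r] + [p,q]. For instance
  ∂[1,4,5] = [4,5] − [1,5] + [1,4],
  ∂[1,2,5] = [2,5] − [1,5] + [1,2].
The resulting 21×14 matrix has rank 13, and its Smith normal form has invariant factors (1,1,1,1,1,1,1,1,1,1,1,1,1).

Now H_k = ker ∂_k / im ∂_{k+1}, so:

  H_2: rank ker ∂_2 − rank ∂_3 = (14 − 13) − 0 = 1, and there is no ∂_3, so H_2 = Z.

(K is a triangulation of the torus T^2.)

H_2 ≅ Z.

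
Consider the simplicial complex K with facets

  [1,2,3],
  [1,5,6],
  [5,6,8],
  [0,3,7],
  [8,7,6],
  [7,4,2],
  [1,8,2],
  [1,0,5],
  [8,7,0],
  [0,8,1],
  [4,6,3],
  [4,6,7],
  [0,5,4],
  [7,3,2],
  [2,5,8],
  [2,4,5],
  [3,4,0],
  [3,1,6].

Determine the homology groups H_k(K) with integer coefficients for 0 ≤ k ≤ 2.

Order the vertices as 0 < 1 < 2 < 3 < 4 < 5 < 6 < 7 < 8. Listing each simplex with vertices in this order, K has dimension 2 with simplices:

  0-simplices (9): [0], [1], [2], [3], [4], [5], [6], [7], [8]
  1-simplices (27): (27 of them)
  2-simplices (18): [0,1,5], [0,1,8], [0,3,4], [0,3,7], [0,4,5], [0,7,8], [1,2,3], [1,2,8], [1,3,6], [1,5,6], [2,3,7], [2,4,5], [2,4,7], [2,5,8], [3,4,6], [4,6,7], [5,6,8], [6,7,8]

giving chain groups C_0 ≅ Z^9, C_1 ≅ Z^27, C_2 ≅ Z^18.

The boundary map ∂_1: C_1 → C_0 is given by ∂[p,q] = [q] − [p].
This gives a 9×27 integer matrix of rank 8; reducing to Smith normal form yields diagonal entries (1,1,1,1,1,1,1,1).

The boundary map ∂_2: C_2 → C_1 sends each 2-simplex [p,q,r] to [q,r] − [p,r] + [p,q]. For instance
  ∂[0,1,8] = [1,8] − [0,8] + [0,1],
  ∂[1,5,6] = [5,6] − [1,6] + [1,5].
This gives a 27×18 integer matrix of rank 18; reducing to Smith normal form yields diagonal entries (1,1,1,1,1,1,1,1,1,1,1,1,1,1,1,1,1,2).

Reading off H_k = ker ∂_k / im ∂_{k+1}:

  H_0: rank C_0 − rank ∂_1 = 9 − 8 = 1, and the invariant factors of ∂_1 are all 1, so H_0 ≅ Z.
  H_1: rank ker ∂_1 − rank ∂_2 = (27 − 8) − 18 = 1, and ∂_2 has invariant factor 2 > 1, so H_1 ≅ Z × Z/2.
  H_2: rank ker ∂_2 − rank ∂_3 = (18 − 18) − 0 = 0, and there is no ∂_3, so H_2 ≅ 0.

(K is a triangulation of the Klein bottle.)

H_0 = Z,  H_1 = Z × Z/2,  H_2 = 0.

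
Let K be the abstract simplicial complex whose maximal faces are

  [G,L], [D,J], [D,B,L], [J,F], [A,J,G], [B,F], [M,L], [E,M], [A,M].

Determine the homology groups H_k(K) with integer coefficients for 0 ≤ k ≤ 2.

H_0 ≅ Z,  H_1 ≅ Z^3,  H_2 = 0.

Take the total order A < B < D < E < F < G < J < L < M on the vertex set. Then K (dimension 2) consists of the simplices:

  0-simplices (9): A, B, D, E, F, G, J, L, M
  1-simplices (13): AG, AJ, AM, BD, BF, BL, DJ, DL, EM, FJ, GJ, GL, LM
  2-simplices (2): AGJ, BDL

Hence C_0 ≅ Z^9, C_1 ≅ Z^13, C_2 ≅ Z^2.

The boundary map ∂_1: C_1 → C_0 sends each edge [p,q] (with p < q) to q − p. For instance
  ∂AJ = J − A.
The resulting 9×13 matrix has rank 8, and its Smith normal form has invariant factors (1,1,1,1,1,1,1,1).

The boundary map ∂_2: C_2 → C_1 sends each 2-simplex [p,q,r] to [q,r] − [p,r] + [p,q]. For instance
  ∂AGJ = GJ − AJ + AG,
  ∂BDL = DL − BL + BD.
As a 13×2 matrix over Z this has rank 2, with invariant factors (1,1).

From H_k ≅ ker(∂_k) / im(∂_{k+1}) we obtain:

  H_0: rank C_0 − rank ∂_1 = 9 − 8 = 1, and the invariant factors of ∂_1 are all 1, so H_0 = Z.
  H_1: rank ker ∂_1 − rank ∂_2 = (13 − 8) − 2 = 3, and the invariant factors of ∂_2 are all 1, so H_1 = Z^3.
  H_2: rank ker ∂_2 − rank ∂_3 = (2 − 2) − 0 = 0, and there is no ∂_3, so H_2 = 0.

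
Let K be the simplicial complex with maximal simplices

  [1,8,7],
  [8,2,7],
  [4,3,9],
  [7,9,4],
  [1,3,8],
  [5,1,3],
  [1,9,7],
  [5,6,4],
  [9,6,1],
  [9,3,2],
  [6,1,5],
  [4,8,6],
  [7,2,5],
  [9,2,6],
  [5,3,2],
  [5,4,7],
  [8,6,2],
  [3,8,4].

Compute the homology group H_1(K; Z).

H_1 ≅ Z^2.

Take the total order 1 < 2 < 3 < 4 < 5 < 6 < 7 < 8 < 9 on the vertex set. Then K (dimension 2) consists of the simplices:

  0-simplices (9): [1], [2], [3], [4], [5], [6], [7], [8], [9]
  1-simplices (27): (27 of them)
  2-simplices (18): [1,3,5], [1,3,8], [1,5,6], [1,6,9], [1,7,8], [1,7,9], [2,3,5], [2,3,9], [2,5,7], [2,6,8], [2,6,9], [2,7,8], [3,4,8], [3,4,9], [4,5,6], [4,5,7], [4,6,8], [4,7,9]

Hence C_0 ≅ Z^9, C_1 ≅ Z^27, C_2 ≅ Z^18.

∂_1: C_1 → C_0 sends each edge [p,q] (with p < q) to q − p.
This gives a 9×27 integer matrix of rank 8; reducing to Smith normal form yields diagonal entries (1,1,1,1,1,1,1,1).

Boundary ∂_2: C_2 → C_1 sends each 2-simplex [p,q,r] to [q,r] − [p,r] + [p,q]. For instance
  ∂[2,3,5] = [3,5] − [2,5] + [2,3],
  ∂[4,5,7] = [5,7] − [4,7] + [4,5].
The resulting 27×18 matrix has rank 17, and its Smith normal form has invariant factors (1,1,1,1,1,1,1,1,1,1,1,1,1,1,1,1,1).

From H_k ≅ ker(∂_k) / im(∂_{k+1}) we obtain:

  H_1: rank ker ∂_1 − rank ∂_2 = (27 − 8) − 17 = 2, and the invariant factors of ∂_2 are all 1, so H_1 ≅ Z^2.

(K is a triangulation of the torus T^2.)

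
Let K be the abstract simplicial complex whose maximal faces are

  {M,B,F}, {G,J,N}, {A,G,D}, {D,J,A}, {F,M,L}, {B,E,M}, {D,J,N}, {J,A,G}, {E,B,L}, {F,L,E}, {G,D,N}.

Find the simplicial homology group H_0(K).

Order the vertices as A < B < D < E < F < G < J < L < M < N. Listing each simplex with vertices in this order, K has dimension 2 with simplices:

  0-simplices (10): A, B, D, E, F, G, J, L, M, N
  1-simplices (19): AD, AG, AJ, BE, BF, BL, BM, DG, DJ, DN, EF, EL, EM, FL, FM, GJ, GN, JN, LM
  2-simplices (11): ADG, ADJ, AGJ, BEL, BEM, BFM, DGN, DJN, EFL, FLM, GJN

Hence C_0 ≅ Z^10, C_1 ≅ Z^19, C_2 ≅ Z^11.

∂_1: C_1 → C_0 is given by ∂[p,q] = [q] − [p].
As a 10×19 matrix over Z this has rank 8, with invariant factors (1,1,1,1,1,1,1,1).

Boundary ∂_2: C_2 → C_1 sends each 2-simplex [p,q,r] to [q,r] − [p,r] + [p,q]. For instance
  ∂DGN = GN − DN + DG,
  ∂FLM = LM − FM + FL.
This gives a 19×11 integer matrix of rank 10; reducing to Smith normal form yields diagonal entries (1,1,1,1,1,1,1,1,1,1).

Now H_k = ker ∂_k / im ∂_{k+1}, so:

  H_0: rank C_0 − rank ∂_1 = 10 − 8 = 2, and the invariant factors of ∂_1 are all 1, so H_0 ≅ Z^2.

H_0 = Z^2.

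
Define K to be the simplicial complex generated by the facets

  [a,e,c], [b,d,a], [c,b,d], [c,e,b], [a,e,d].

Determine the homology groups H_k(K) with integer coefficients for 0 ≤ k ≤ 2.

Order the vertices as a < b < c < d < e. Listing each simplex with vertices in this order, K has dimension 2 with simplices:

  0-simplices (5): a, b, c, d, e
  1-simplices (10): ab, ac, ad, ae, bc, bd, be, cd, ce, de
  2-simplices (5): abd, ace, ade, bcd, bce

so the chain groups are C_0 ≅ Z^5, C_1 ≅ Z^10, C_2 ≅ Z^5.

The boundary map ∂_1: C_1 → C_0 sends each edge [p,q] (with p < q) to q − p.
As a 5×10 matrix over Z this has rank 4, with invariant factors (1,1,1,1).

∂_2: C_2 → C_1 sends each 2-simplex [p,q,r] to [q,r] − [p,r] + [p,q]. For instance
  ∂bcd = cd − bd + bc,
  ∂ace = ce − ae + ac.
The resulting 10×5 matrix has rank 5, and its Smith normal form has invariant factors (1,1,1,1,1).

From H_k ≅ ker(∂_k) / im(∂_{k+1}) we obtain:

  H_0: rank C_0 − rank ∂_1 = 5 − 4 = 1, and the invariant factors of ∂_1 are all 1, so H_0 = Z.
  H_1: rank ker ∂_1 − rank ∂_2 = (10 − 4) − 5 = 1, and the invariant factors of ∂_2 are all 1, so H_1 = Z.
  H_2: rank ker ∂_2 − rank ∂_3 = (5 − 5) − 0 = 0, and there is no ∂_3, so H_2 = 0.

As a check, the Euler characteristic is 5 − 10 + 5 = 0, which agrees with 1 − 1 + 0 = 0.

H_0 = Z,  H_1 = Z,  H_2 = 0.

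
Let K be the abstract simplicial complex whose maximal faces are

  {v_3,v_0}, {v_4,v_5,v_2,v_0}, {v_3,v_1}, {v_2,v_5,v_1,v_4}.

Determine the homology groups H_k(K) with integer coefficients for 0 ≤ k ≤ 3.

We work with the vertex ordering v_0 < v_1 < v_2 < v_3 < v_4 < v_5. The simplices of K, each written with vertices in increasing order, are:

  0-simplices (6): [v_0], [v_1], [v_2], [v_3], [v_4], [v_5]
  1-simplices (11): [v_0,v_2], [v_0,v_3], [v_0,v_4], [v_0,v_5], [v_1,v_2], [v_1,v_3], [v_1,v_4], [v_1,v_5], [v_2,v_4], [v_2,v_5], [v_4,v_5]
  2-simplices (7): [v_0,v_2,v_4], [v_0,v_2,v_5], [v_0,v_4,v_5], [v_1,v_2,v_4], [v_1,v_2,v_5], [v_1,v_4,v_5], [v_2,v_4,v_5]
  3-simplices (2): [v_0,v_2,v_4,v_5], [v_1,v_2,v_4,v_5]

giving chain groups C_0 ≅ Z^6, C_1 ≅ Z^11, C_2 ≅ Z^7, C_3 ≅ Z^2.

Boundary ∂_1: C_1 → C_0 sends each edge [p,q] (with p < q) to q − p.
This gives a 6×11 integer matrix of rank 5; reducing to Smith normal form yields diagonal entries (1,1,1,1,1).

∂_2: C_2 → C_1 acts by ∂[p,q,r] = [q,r] − [p,r] + [p,q]. For instance
  ∂[v_2,v_4,v_5] = [v_4,v_5] − [v_2,v_5] + [v_2,v_4],
  ∂[v_1,v_2,v_4] = [v_2,v_4] − [v_1,v_4] + [v_1,v_2].
As a 11×7 matrix over Z this has rank 5, with invariant factors (1,1,1,1,1).

Boundary ∂_3: C_3 → C_2 sends each 3-simplex σ to the alternating sum Σ_i (−1)^i (σ with its i-th vertex removed). For instance
  ∂[v_1,v_2,v_4,v_5] = [v_2,v_4,v_5] − [v_1,v_4,v_5] + [v_1,v_2,v_5] − [v_1,v_2,v_4],
  ∂[v_0,v_2,v_4,v_5] = [v_2,v_4,v_5] − [v_0,v_4,v_5] + [v_0,v_2,v_5] − [v_0,v_2,v_4].
This gives a 7×2 integer matrix of rank 2; reducing to Smith normal form yields diagonal entries (1,1).

From H_k ≅ ker(∂_k) / im(∂_{k+1}) we obtain:

  H_0: rank C_0 − rank ∂_1 = 6 − 5 = 1, and the invariant factors of ∂_1 are all 1, so H_0 ≅ Z.
  H_1: rank ker ∂_1 − rank ∂_2 = (11 − 5) − 5 = 1, and the invariant factors of ∂_2 are all 1, so H_1 ≅ Z.
  H_2: rank ker ∂_2 − rank ∂_3 = (7 − 5) − 2 = 0, and the invariant factors of ∂_3 are all 1, so H_2 ≅ 0.
  H_3: rank ker ∂_3 − rank ∂_4 = (2 − 2) − 0 = 0, and there is no ∂_4, so H_3 ≅ 0.

H_0 = Z,  H_1 = Z,  H_2 = 0,  H_3 = 0.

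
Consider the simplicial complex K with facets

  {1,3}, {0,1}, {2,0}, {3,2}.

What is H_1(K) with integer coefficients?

Order the vertices as 0 < 1 < 2 < 3. Listing each simplex with vertices in this order, K has dimension 1 with simplices:

  0-simplices (4): [0], [1], [2], [3]
  1-simplices (4): [0,1], [0,2], [1,3], [2,3]

Hence C_0 ≅ Z^4, C_1 ≅ Z^4.

Boundary ∂_1: C_1 → C_0 sends each edge [p,q] (with p < q) to q − p. For instance
  ∂[1,3] = [3] − [1].
The resulting 4×4 matrix has rank 3, and its Smith normal form has invariant factors (1,1,1).

Computing H_k = (kernel of ∂_k) / (image of ∂_{k+1}):

  H_1: rank ker ∂_1 − rank ∂_2 = (4 − 3) − 0 = 1, and there is no ∂_2, so H_1 ≅ Z.

(K is a triangulation of the circle S^1.)

H_1 ≅ Z.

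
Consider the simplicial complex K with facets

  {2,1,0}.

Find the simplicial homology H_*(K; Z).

Fix the vertex order 0 < 1 < 2 and write every simplex with vertices in increasing order. Then dim K = 2 and the simplices of K are:

  0-simplices (3): [0], [1], [2]
  1-simplices (3): [0,1], [0,2], [1,2]
  2-simplices (1): [0,1,2]

so the chain groups are C_0 ≅ Z^3, C_1 ≅ Z^3, C_2 ≅ Z^1.

The boundary map ∂_1: C_1 → C_0 sends each edge [p,q] (with p < q) to q − p.
The 3×3 boundary matrix has rank 2 and Smith normal form diag(1,1).

∂_2: C_2 → C_1 maps a triangle to the signed sum of its edges. For instance
  ∂[0,1,2] = [1,2] − [0,2] + [0,1].
The resulting 3×1 matrix has rank 1, and its Smith normal form has invariant factors (1).

Computing H_k = (kernel of ∂_k) / (image of ∂_{k+1}):

  H_0: rank C_0 − rank ∂_1 = 3 − 2 = 1, and the invariant factors of ∂_1 are all 1, so H_0 = Z.
  H_1: rank ker ∂_1 − rank ∂_2 = (3 − 2) − 1 = 0, and the invariant factors of ∂_2 are all 1, so H_1 = 0.
  H_2: rank ker ∂_2 − rank ∂_3 = (1 − 1) − 0 = 0, and there is no ∂_3, so H_2 = 0.

H_0 = Z,  H_1 = 0,  H_2 = 0.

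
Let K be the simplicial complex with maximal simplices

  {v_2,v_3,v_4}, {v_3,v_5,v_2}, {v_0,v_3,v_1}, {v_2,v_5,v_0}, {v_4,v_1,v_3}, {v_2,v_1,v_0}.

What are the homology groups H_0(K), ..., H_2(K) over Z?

H_0 ≅ Z,  H_1 ≅ Z,  H_2 = 0.

K has 6 vertices, 12 edges, 6 triangles.
rank ∂_0 = 0, rank ∂_1 = 5 ⇒ b_0 = 6 − 0 − 5 = 1; all invariant factors of ∂_1 are 1 so no torsion. So H_0 = Z.
rank ∂_1 = 5, rank ∂_2 = 6 ⇒ b_1 = 12 − 5 − 6 = 1; all invariant factors of ∂_2 are 1 so no torsion. So H_1 = Z.
rank ∂_2 = 6, rank ∂_3 = 0 ⇒ b_2 = 6 − 6 − 0 = 0. So H_2 = 0.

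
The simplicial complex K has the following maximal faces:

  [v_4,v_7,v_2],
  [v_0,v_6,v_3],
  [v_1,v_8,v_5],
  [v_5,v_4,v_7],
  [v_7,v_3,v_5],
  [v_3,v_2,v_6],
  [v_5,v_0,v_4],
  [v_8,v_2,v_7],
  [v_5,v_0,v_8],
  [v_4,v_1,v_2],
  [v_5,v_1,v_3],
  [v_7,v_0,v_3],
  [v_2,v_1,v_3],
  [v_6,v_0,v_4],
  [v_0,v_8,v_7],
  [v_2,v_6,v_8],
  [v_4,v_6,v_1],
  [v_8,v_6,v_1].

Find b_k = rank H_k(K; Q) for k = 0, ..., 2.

Take the total order v_0 < v_1 < v_2 < v_3 < v_4 < v_5 < v_6 < v_7 < v_8 on the vertex set. Then K (dimension 2) consists of the simplices:

  0-simplices (9): [v_0], [v_1], [v_2], [v_3], [v_4], [v_5], [v_6], [v_7], [v_8]
  1-simplices (27): (27 of them)
  2-simplices (18): (18 of them)

Hence C_0 ≅ Z^9, C_1 ≅ Z^27, C_2 ≅ Z^18.

The boundary map ∂_1: C_1 → C_0 is given by ∂[p,q] = [q] − [p].
As a 9×27 matrix over Z this has rank 8, with invariant factors (1,1,1,1,1,1,1,1).

Boundary ∂_2: C_2 → C_1 sends each 2-simplex [p,q,r] to [q,r] − [p,r] + [p,q]. For instance
  ∂[v_2,v_3,v_6] = [v_3,v_6] − [v_2,v_6] + [v_2,v_3],
  ∂[v_2,v_7,v_8] = [v_7,v_8] − [v_2,v_8] + [v_2,v_7].
The resulting 27×18 matrix has rank 18, and its Smith normal form has invariant factors (1,1,1,1,1,1,1,1,1,1,1,1,1,1,1,1,1,2).

Computing H_k = (kernel of ∂_k) / (image of ∂_{k+1}):

  H_0: rank C_0 − rank ∂_1 = 9 − 8 = 1, and the invariant factors of ∂_1 are all 1, so H_0 = Z.
  H_1: rank ker ∂_1 − rank ∂_2 = (27 − 8) − 18 = 1, and ∂_2 has invariant factor 2 > 1, so H_1 = Z ⊕ Z/2.
  H_2: rank ker ∂_2 − rank ∂_3 = (18 − 18) − 0 = 0, and there is no ∂_3, so H_2 = 0.

As a check, the Euler characteristic is 9 − 27 + 18 = 0, which agrees with 1 − 1 + 0 = 0.

Hence the Betti numbers are b_0 = 1, b_1 = 1, b_2 = 0.

b_0 = 1, b_1 = 1, b_2 = 0.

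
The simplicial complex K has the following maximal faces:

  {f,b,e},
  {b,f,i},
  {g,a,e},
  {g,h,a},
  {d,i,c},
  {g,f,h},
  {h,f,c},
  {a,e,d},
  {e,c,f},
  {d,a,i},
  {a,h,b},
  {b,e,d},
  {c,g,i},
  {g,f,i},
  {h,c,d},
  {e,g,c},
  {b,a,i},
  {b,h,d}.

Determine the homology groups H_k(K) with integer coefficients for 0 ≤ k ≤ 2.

H_0 ≅ Z,  H_1 ≅ Z ⊕ Z/2,  H_2 = 0.

Order the vertices as a < b < c < d < e < f < g < h < i. Listing each simplex with vertices in this order, K has dimension 2 with simplices:

  0-simplices (9): a, b, c, d, e, f, g, h, i
  1-simplices (27): ab, ad, ae, ag, ah, ai, bd, be, bf, bh, bi, cd, ce, cf, cg, ch, ci, de, dh, di, ef, eg, fg, fh, fi, gh, gi
  2-simplices (18): abh, abi, ade, adi, aeg, agh, bde, bdh, bef, bfi, cdh, cdi, cef, ceg, cfh, cgi, fgh, fgi

so the chain groups are C_0 ≅ Z^9, C_1 ≅ Z^27, C_2 ≅ Z^18.

The boundary map ∂_1: C_1 → C_0 sends each edge [p,q] (with p < q) to q − p.
As a 9×27 matrix over Z this has rank 8, with invariant factors (1,1,1,1,1,1,1,1).

Boundary ∂_2: C_2 → C_1 sends each 2-simplex [p,q,r] to [q,r] − [p,r] + [p,q]. For instance
  ∂cgi = gi − ci + cg,
  ∂fgi = gi − fi + fg.
As a 27×18 matrix over Z this has rank 18, with invariant factors (1,1,1,1,1,1,1,1,1,1,1,1,1,1,1,1,1,2).

Reading off H_k = ker ∂_k / im ∂_{k+1}:

  H_0: rank C_0 − rank ∂_1 = 9 − 8 = 1, and the invariant factors of ∂_1 are all 1, so H_0 ≅ Z.
  H_1: rank ker ∂_1 − rank ∂_2 = (27 − 8) − 18 = 1, and ∂_2 has invariant factor 2 > 1, so H_1 ≅ Z ⊕ Z/2.
  H_2: rank ker ∂_2 − rank ∂_3 = (18 − 18) − 0 = 0, and there is no ∂_3, so H_2 ≅ 0.

As a check, the Euler characteristic is 9 − 27 + 18 = 0, which agrees with 1 − 1 + 0 = 0.
(K is a triangulation of the Klein bottle.)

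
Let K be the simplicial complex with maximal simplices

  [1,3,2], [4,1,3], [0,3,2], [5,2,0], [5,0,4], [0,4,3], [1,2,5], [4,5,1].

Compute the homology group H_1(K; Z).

H_1 = 0.

Take the total order 0 < 1 < 2 < 3 < 4 < 5 on the vertex set. Then K (dimension 2) consists of the simplices:

  0-simplices (6): [0], [1], [2], [3], [4], [5]
  1-simplices (12): [0,2], [0,3], [0,4], [0,5], [1,2], [1,3], [1,4], [1,5], [2,3], [2,5], [3,4], [4,5]
  2-simplices (8): [0,2,3], [0,2,5], [0,3,4], [0,4,5], [1,2,3], [1,2,5], [1,3,4], [1,4,5]

so the chain groups are C_0 ≅ Z^6, C_1 ≅ Z^12, C_2 ≅ Z^8.

The boundary map ∂_1: C_1 → C_0 maps an edge to its endpoints' difference, ∂[p,q] = q − p. For instance
  ∂[1,3] = [3] − [1].
As a 6×12 matrix over Z this has rank 5, with invariant factors (1,1,1,1,1).

The boundary map ∂_2: C_2 → C_1 sends each 2-simplex [p,q,r] to [q,r] − [p,r] + [p,q]. For instance
  ∂[1,2,5] = [2,5] − [1,5] + [1,2],
  ∂[0,3,4] = [3,4] − [0,4] + [0,3].
This gives a 12×8 integer matrix of rank 7; reducing to Smith normal form yields diagonal entries (1,1,1,1,1,1,1).

Reading off H_k = ker ∂_k / im ∂_{k+1}:

  H_1: rank ker ∂_1 − rank ∂_2 = (12 − 5) − 7 = 0, and the invariant factors of ∂_2 are all 1, so H_1 = 0.

(K is a triangulation of the 2-sphere S^2.)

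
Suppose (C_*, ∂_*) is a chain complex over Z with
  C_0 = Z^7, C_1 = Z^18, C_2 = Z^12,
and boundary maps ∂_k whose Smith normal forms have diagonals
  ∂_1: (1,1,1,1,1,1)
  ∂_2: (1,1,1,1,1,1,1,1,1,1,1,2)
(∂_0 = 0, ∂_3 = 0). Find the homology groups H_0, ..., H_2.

H_0: b_0 = 7 − 0 − 6 = 1; torsion from ∂_1 factors > 1: none. So H_0 = Z.
H_1: b_1 = 18 − 6 − 12 = 0; torsion from ∂_2 factors > 1: [2]. So H_1 = Z/2.
H_2: b_2 = 12 − 12 − 0 = 0; torsion from ∂_3 factors > 1: none. So H_2 = 0.

H_0 = Z,  H_1 = Z/2,  H_2 = 0.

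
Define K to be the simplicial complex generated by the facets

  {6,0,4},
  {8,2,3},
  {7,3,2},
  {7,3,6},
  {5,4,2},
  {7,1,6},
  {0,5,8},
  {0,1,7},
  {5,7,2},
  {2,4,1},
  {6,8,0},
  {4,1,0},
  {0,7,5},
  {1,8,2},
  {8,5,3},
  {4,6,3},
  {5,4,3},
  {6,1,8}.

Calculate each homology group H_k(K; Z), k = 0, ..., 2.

Order the vertices as 0 < 1 < 2 < 3 < 4 < 5 < 6 < 7 < 8. Listing each simplex with vertices in this order, K has dimension 2 with simplices:

  0-simplices (9): [0], [1], [2], [3], [4], [5], [6], [7], [8]
  1-simplices (27): (27 of them)
  2-simplices (18): [0,1,4], [0,1,7], [0,4,6], [0,5,7], [0,5,8], [0,6,8], [1,2,4], [1,2,8], [1,6,7], [1,6,8], [2,3,7], [2,3,8], [2,4,5], [2,5,7], [3,4,5], [3,4,6], [3,5,8], [3,6,7]

giving chain groups C_0 ≅ Z^9, C_1 ≅ Z^27, C_2 ≅ Z^18.

Boundary ∂_1: C_1 → C_0 is given by ∂[p,q] = [q] − [p].
The 9×27 boundary matrix has rank 8 and Smith normal form diag(1,1,1,1,1,1,1,1).

Boundary ∂_2: C_2 → C_1 acts by ∂[p,q,r] = [q,r] − [p,r] + [p,q]. For instance
  ∂[1,2,8] = [2,8] − [1,8] + [1,2],
  ∂[3,5,8] = [5,8] − [3,8] + [3,5].
The resulting 27×18 matrix has rank 18, and its Smith normal form has invariant factors (1,1,1,1,1,1,1,1,1,1,1,1,1,1,1,1,1,2).

Reading off H_k = ker ∂_k / im ∂_{k+1}:

  H_0: rank C_0 − rank ∂_1 = 9 − 8 = 1, and the invariant factors of ∂_1 are all 1, so H_0 = Z.
  H_1: rank ker ∂_1 − rank ∂_2 = (27 − 8) − 18 = 1, and ∂_2 has invariant factor 2 > 1, so H_1 = Z ⊕ Z/2Z.
  H_2: rank ker ∂_2 − rank ∂_3 = (18 − 18) − 0 = 0, and there is no ∂_3, so H_2 = 0.

H_0 = Z,  H_1 = Z ⊕ Z/2Z,  H_2 = 0.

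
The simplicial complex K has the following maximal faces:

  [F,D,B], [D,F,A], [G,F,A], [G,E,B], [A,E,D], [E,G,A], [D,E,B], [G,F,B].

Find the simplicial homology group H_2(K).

We work with the vertex ordering A < B < D < E < F < G. The simplices of K, each written with vertices in increasing order, are:

  0-simplices (6): A, B, D, E, F, G
  1-simplices (12): AD, AE, AF, AG, BD, BE, BF, BG, DE, DF, EG, FG
  2-simplices (8): ADE, ADF, AEG, AFG, BDE, BDF, BEG, BFG

giving chain groups C_0 ≅ Z^6, C_1 ≅ Z^12, C_2 ≅ Z^8.

∂_1: C_1 → C_0 is given by ∂[p,q] = [q] − [p].
As a 6×12 matrix over Z this has rank 5, with invariant factors (1,1,1,1,1).

The boundary map ∂_2: C_2 → C_1 maps a triangle to the signed sum of its edges. For instance
  ∂BFG = FG − BG + BF,
  ∂AFG = FG − AG + AF.
As a 12×8 matrix over Z this has rank 7, with invariant factors (1,1,1,1,1,1,1).

From H_k ≅ ker(∂_k) / im(∂_{k+1}) we obtain:

  H_2: rank ker ∂_2 − rank ∂_3 = (8 − 7) − 0 = 1, and there is no ∂_3, so H_2 = Z.

(K is a triangulation of the 2-sphere S^2.)

H_2 ≅ Z.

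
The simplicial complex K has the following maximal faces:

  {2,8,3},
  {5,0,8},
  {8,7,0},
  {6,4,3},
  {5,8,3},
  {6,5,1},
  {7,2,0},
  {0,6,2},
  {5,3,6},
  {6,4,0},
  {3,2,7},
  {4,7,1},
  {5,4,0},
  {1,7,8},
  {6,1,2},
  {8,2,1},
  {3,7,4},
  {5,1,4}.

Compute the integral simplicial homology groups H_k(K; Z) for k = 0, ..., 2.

Take the total order 0 < 1 < 2 < 3 < 4 < 5 < 6 < 7 < 8 on the vertex set. Then K (dimension 2) consists of the simplices:

  0-simplices (9): [0], [1], [2], [3], [4], [5], [6], [7], [8]
  1-simplices (27): (27 of them)
  2-simplices (18): [0,2,6], [0,2,7], [0,4,5], [0,4,6], [0,5,8], [0,7,8], [1,2,6], [1,2,8], [1,4,5], [1,4,7], [1,5,6], [1,7,8], [2,3,7], [2,3,8], [3,4,6], [3,4,7], [3,5,6], [3,5,8]

so the chain groups are C_0 ≅ Z^9, C_1 ≅ Z^27, C_2 ≅ Z^18.

The boundary map ∂_1: C_1 → C_0 sends each edge [p,q] (with p < q) to q − p. For instance
  ∂[1,2] = [2] − [1].
As a 9×27 matrix over Z this has rank 8, with invariant factors (1,1,1,1,1,1,1,1).

The boundary map ∂_2: C_2 → C_1 acts by ∂[p,q,r] = [q,r] − [p,r] + [p,q]. For instance
  ∂[0,4,5] = [4,5] − [0,5] + [0,4],
  ∂[2,3,7] = [3,7] − [2,7] + [2,3].
The resulting 27×18 matrix has rank 18, and its Smith normal form has invariant factors (1,1,1,1,1,1,1,1,1,1,1,1,1,1,1,1,1,2).

Reading off H_k = ker ∂_k / im ∂_{k+1}:

  H_0: rank C_0 − rank ∂_1 = 9 − 8 = 1, and the invariant factors of ∂_1 are all 1, so H_0 ≅ Z.
  H_1: rank ker ∂_1 − rank ∂_2 = (27 − 8) − 18 = 1, and ∂_2 has invariant factor 2 > 1, so H_1 ≅ Z ⊕ Z/2.
  H_2: rank ker ∂_2 − rank ∂_3 = (18 − 18) − 0 = 0, and there is no ∂_3, so H_2 ≅ 0.

H_0 ≅ Z,  H_1 ≅ Z ⊕ Z/2,  H_2 = 0.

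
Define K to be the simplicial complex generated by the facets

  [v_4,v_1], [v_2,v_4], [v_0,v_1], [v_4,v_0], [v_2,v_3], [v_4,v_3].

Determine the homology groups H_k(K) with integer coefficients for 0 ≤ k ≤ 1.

H_0 = Z,  H_1 = Z^2.

We work with the vertex ordering v_0 < v_1 < v_2 < v_3 < v_4. The simplices of K, each written with vertices in increasing order, are:

  0-simplices (5): [v_0], [v_1], [v_2], [v_3], [v_4]
  1-simplices (6): [v_0,v_1], [v_0,v_4], [v_1,v_4], [v_2,v_3], [v_2,v_4], [v_3,v_4]

Hence C_0 ≅ Z^5, C_1 ≅ Z^6.

The boundary map ∂_1: C_1 → C_0 sends each edge [p,q] (with p < q) to q − p.
The 5×6 boundary matrix has rank 4 and Smith normal form diag(1,1,1,1).

Reading off H_k = ker ∂_k / im ∂_{k+1}:

  H_0: rank C_0 − rank ∂_1 = 5 − 4 = 1, and the invariant factors of ∂_1 are all 1, so H_0 ≅ Z.
  H_1: rank ker ∂_1 − rank ∂_2 = (6 − 4) − 0 = 2, and there is no ∂_2, so H_1 ≅ Z^2.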